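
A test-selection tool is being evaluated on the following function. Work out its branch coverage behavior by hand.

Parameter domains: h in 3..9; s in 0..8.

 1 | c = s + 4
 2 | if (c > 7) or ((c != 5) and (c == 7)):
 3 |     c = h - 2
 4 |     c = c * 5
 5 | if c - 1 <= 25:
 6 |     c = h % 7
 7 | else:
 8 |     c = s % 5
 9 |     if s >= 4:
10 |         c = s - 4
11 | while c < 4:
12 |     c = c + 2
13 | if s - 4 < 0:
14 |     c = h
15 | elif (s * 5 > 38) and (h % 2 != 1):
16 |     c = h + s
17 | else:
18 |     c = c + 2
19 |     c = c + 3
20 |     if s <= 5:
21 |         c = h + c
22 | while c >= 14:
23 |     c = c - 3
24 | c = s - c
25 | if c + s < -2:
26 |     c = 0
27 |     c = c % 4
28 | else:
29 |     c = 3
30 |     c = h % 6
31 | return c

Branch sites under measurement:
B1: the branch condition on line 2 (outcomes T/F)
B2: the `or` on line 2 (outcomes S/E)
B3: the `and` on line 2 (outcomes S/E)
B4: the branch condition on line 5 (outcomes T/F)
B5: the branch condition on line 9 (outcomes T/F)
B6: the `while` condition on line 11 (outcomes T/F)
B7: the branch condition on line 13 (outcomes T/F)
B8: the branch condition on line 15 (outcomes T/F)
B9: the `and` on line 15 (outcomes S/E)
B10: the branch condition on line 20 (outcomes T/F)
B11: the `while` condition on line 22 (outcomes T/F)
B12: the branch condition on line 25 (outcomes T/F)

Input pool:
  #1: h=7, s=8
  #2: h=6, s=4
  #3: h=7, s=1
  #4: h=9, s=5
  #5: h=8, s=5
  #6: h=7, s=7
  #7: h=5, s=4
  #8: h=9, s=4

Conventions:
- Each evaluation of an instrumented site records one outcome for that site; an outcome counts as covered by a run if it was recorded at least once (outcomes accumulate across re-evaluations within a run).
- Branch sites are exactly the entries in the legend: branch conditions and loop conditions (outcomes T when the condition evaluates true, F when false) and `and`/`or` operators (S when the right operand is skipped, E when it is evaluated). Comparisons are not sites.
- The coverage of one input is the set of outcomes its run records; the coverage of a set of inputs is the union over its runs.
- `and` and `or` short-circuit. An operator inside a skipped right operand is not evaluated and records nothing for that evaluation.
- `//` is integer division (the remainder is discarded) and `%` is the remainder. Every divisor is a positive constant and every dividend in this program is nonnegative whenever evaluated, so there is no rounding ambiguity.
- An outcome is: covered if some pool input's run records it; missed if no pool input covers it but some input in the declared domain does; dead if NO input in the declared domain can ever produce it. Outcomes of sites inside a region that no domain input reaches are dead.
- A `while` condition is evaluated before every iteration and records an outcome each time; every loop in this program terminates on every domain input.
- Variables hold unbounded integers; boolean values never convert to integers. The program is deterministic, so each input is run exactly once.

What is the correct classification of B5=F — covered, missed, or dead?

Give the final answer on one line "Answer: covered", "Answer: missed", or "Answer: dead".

no pool input records B5=F
but domain input (h=8, s=3) does record it -> reachable, so missed

Answer: missed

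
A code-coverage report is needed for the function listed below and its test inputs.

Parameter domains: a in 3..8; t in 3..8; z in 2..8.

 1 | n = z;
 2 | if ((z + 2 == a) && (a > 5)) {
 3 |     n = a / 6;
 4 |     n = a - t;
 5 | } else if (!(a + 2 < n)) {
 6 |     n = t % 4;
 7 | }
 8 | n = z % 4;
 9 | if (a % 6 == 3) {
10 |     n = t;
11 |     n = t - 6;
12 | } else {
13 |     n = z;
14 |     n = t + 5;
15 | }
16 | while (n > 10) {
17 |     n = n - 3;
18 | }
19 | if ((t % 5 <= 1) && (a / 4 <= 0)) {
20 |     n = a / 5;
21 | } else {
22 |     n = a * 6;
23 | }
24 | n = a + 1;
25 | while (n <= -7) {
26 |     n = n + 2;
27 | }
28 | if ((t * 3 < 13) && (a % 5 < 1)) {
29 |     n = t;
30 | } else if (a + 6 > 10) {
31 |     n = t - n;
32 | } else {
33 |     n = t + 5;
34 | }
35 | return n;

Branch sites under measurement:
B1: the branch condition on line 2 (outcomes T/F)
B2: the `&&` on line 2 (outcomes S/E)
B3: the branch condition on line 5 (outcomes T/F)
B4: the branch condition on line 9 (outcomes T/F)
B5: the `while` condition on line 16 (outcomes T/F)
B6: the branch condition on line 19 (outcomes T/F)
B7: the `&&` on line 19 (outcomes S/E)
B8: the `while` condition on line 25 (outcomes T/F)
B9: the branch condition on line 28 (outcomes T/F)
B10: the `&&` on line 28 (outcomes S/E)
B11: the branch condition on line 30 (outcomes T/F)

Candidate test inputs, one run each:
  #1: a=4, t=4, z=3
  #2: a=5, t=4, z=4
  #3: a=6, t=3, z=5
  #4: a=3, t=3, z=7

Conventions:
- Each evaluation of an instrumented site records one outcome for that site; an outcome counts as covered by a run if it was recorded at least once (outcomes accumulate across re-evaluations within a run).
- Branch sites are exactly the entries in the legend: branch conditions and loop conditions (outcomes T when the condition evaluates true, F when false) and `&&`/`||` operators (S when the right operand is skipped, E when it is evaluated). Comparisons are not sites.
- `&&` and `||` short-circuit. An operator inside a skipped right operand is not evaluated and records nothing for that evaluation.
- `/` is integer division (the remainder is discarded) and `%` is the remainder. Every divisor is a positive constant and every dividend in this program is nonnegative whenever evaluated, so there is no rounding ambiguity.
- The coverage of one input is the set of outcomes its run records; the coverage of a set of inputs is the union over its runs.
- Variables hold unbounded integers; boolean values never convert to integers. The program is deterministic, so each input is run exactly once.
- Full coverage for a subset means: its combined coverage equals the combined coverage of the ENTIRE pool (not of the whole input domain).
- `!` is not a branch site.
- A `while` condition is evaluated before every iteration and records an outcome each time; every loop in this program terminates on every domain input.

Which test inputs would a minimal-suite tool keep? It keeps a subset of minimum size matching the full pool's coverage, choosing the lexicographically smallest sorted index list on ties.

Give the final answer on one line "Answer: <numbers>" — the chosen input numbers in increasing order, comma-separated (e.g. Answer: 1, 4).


run #1 (a=4, t=4, z=3) runs B2->S, B1->F, B3->T, B4->F, B5->F, B7->S, B6->F, B8->F, B10->E, B9->F, B11->F; records B1=F, B2=S, B3=T, B4=F, B5=F, B6=F, B7=S, B8=F, B9=F, B10=E, B11=F
run #2 (a=5, t=4, z=4) runs B2->S, B1->F, B3->T, B4->F, B5->F, B7->S, B6->F, B8->F, B10->E, B9->T; records B1=F, B2=S, B3=T, B4=F, B5=F, B6=F, B7=S, B8=F, B9=T, B10=E
run #3 (a=6, t=3, z=5) runs B2->S, B1->F, B3->T, B4->F, B5->F, B7->S, B6->F, B8->F, B10->E, B9->F, B11->T; records B1=F, B2=S, B3=T, B4=F, B5=F, B6=F, B7=S, B8=F, B9=F, B10=E, B11=T
run #4 (a=3, t=3, z=7) runs B2->S, B1->F, B3->F, B4->T, B5->F, B7->S, B6->F, B8->F, B10->E, B9->F, B11->F; records B1=F, B2=S, B3=F, B4=T, B5=F, B6=F, B7=S, B8=F, B9=F, B10=E, B11=F
together the pool reaches 15 outcomes: B1=F, B2=S, B3=T, B3=F, B4=T, B4=F, B5=F, B6=F, B7=S, B8=F, B9=T, B9=F, B10=E, B11=T, B11=F
size 1 is not enough: best union over all size-1 subsets is 11/15
size 2 is not enough: best union over all size-2 subsets is 14/15
the canonical winner is {2, 3, 4}: size 3, full 15-outcome coverage, earliest index list among size-3 covers
Answer: 2, 3, 4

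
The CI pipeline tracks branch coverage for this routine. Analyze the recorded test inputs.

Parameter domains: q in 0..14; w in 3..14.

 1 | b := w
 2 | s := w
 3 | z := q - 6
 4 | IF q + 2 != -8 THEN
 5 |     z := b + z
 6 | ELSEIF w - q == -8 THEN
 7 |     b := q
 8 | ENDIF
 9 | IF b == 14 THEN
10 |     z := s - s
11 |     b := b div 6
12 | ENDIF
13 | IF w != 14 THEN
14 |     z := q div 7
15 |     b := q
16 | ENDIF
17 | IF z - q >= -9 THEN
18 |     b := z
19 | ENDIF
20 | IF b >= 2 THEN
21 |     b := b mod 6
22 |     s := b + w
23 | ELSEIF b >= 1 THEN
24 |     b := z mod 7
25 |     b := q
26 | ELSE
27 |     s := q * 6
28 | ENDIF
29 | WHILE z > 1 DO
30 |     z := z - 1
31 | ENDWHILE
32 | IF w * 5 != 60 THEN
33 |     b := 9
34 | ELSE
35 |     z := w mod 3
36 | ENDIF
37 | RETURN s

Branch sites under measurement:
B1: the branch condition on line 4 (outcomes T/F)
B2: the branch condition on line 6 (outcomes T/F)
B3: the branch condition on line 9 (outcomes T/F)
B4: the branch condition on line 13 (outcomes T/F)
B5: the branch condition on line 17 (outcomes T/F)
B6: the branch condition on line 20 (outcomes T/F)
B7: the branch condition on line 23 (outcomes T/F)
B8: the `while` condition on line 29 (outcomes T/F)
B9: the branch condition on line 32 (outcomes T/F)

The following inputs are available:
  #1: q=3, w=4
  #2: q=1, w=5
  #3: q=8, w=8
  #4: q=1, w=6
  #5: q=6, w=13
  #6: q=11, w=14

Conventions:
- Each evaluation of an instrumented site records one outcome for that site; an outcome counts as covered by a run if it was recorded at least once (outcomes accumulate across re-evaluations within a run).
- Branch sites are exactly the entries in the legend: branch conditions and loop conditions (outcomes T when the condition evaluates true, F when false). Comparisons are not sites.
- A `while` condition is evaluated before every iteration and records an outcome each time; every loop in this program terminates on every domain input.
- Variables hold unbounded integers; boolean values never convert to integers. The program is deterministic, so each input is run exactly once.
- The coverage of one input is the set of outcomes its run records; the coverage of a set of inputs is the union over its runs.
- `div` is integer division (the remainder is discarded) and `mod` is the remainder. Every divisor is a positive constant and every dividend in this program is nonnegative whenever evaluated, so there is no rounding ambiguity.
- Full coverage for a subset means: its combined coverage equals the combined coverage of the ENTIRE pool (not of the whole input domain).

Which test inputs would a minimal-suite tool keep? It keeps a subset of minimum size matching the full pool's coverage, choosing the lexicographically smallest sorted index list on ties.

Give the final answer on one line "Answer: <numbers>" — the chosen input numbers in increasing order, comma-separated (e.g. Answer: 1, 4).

input #1 (q=3, w=4): events B1->T, B3->F, B4->T, B5->T, B6->F, B7->F, B8->F, B9->T; covers B1=T, B3=F, B4=T, B5=T, B6=F, B7=F, B8=F, B9=T
input #2 (q=1, w=5): events B1->T, B3->F, B4->T, B5->T, B6->F, B7->F, B8->F, B9->T; covers B1=T, B3=F, B4=T, B5=T, B6=F, B7=F, B8=F, B9=T
input #3 (q=8, w=8): events B1->T, B3->F, B4->T, B5->T, B6->F, B7->T, B8->F, B9->T; covers B1=T, B3=F, B4=T, B5=T, B6=F, B7=T, B8=F, B9=T
input #4 (q=1, w=6): events B1->T, B3->F, B4->T, B5->T, B6->F, B7->F, B8->F, B9->T; covers B1=T, B3=F, B4=T, B5=T, B6=F, B7=F, B8=F, B9=T
input #5 (q=6, w=13): events B1->T, B3->F, B4->T, B5->T, B6->F, B7->F, B8->F, B9->T; covers B1=T, B3=F, B4=T, B5=T, B6=F, B7=F, B8=F, B9=T
input #6 (q=11, w=14): events B1->T, B3->T, B4->F, B5->F, B6->T, B8->F, B9->T; covers B1=T, B3=T, B4=F, B5=F, B6=T, B8=F, B9=T
the full pool covers 13 outcomes: B1=T, B3=T, B3=F, B4=T, B4=F, B5=T, B5=F, B6=T, B6=F, B7=T, B7=F, B8=F, B9=T
checked all size-1 subsets: none covers 13 outcomes (max 8/13)
checked all size-2 subsets: none covers 13 outcomes (max 12/13)
inputs {1, 3, 6} (size 3) cover everything; no size-3 subset with a lexicographically smaller index list covers all 13

Answer: 1, 3, 6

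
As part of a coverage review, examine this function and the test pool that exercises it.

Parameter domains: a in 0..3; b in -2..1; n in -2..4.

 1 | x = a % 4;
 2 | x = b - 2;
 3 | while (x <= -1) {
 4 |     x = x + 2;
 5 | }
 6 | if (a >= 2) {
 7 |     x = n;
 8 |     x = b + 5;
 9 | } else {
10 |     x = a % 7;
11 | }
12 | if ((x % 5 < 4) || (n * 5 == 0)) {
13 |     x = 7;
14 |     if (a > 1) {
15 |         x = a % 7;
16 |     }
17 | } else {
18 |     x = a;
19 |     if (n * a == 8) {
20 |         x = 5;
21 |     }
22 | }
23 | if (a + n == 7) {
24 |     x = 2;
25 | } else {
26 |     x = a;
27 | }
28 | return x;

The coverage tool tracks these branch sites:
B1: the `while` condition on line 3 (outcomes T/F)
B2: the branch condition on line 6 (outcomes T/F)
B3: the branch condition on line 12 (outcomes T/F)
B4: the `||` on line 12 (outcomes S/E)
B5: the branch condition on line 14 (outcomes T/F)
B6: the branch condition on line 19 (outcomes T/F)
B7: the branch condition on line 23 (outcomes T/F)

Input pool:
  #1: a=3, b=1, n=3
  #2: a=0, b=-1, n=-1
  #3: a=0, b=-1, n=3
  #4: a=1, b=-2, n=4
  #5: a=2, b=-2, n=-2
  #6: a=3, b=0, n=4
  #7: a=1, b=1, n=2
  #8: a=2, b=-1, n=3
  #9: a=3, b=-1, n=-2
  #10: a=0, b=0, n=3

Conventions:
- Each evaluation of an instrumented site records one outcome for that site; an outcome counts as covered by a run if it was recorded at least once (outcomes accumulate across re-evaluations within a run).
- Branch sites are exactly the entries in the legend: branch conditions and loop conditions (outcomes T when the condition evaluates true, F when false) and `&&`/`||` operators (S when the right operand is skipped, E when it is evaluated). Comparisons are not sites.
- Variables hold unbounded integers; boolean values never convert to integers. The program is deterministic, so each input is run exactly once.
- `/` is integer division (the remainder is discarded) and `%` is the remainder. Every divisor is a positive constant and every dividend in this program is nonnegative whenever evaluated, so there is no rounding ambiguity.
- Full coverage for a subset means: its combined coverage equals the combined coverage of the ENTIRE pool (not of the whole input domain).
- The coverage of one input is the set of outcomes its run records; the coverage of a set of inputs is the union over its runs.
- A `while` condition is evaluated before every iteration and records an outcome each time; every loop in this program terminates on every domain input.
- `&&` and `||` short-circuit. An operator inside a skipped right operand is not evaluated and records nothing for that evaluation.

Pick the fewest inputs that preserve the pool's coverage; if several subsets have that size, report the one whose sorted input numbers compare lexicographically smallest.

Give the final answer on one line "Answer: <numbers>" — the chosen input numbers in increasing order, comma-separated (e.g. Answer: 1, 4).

run #1 (a=3, b=1, n=3) runs B1->T, B1->F, B2->T, B4->S, B3->T, B5->T, B7->F; records B1=T, B1=F, B2=T, B3=T, B4=S, B5=T, B7=F
run #2 (a=0, b=-1, n=-1) runs B1->T, B1->T, B1->F, B2->F, B4->S, B3->T, B5->F, B7->F; records B1=T, B1=F, B2=F, B3=T, B4=S, B5=F, B7=F
run #3 (a=0, b=-1, n=3) runs B1->T, B1->T, B1->F, B2->F, B4->S, B3->T, B5->F, B7->F; records B1=T, B1=F, B2=F, B3=T, B4=S, B5=F, B7=F
run #4 (a=1, b=-2, n=4) runs B1->T, B1->T, B1->F, B2->F, B4->S, B3->T, B5->F, B7->F; records B1=T, B1=F, B2=F, B3=T, B4=S, B5=F, B7=F
run #5 (a=2, b=-2, n=-2) runs B1->T, B1->T, B1->F, B2->T, B4->S, B3->T, B5->T, B7->F; records B1=T, B1=F, B2=T, B3=T, B4=S, B5=T, B7=F
run #6 (a=3, b=0, n=4) runs B1->T, B1->F, B2->T, B4->S, B3->T, B5->T, B7->T; records B1=T, B1=F, B2=T, B3=T, B4=S, B5=T, B7=T
run #7 (a=1, b=1, n=2) runs B1->T, B1->F, B2->F, B4->S, B3->T, B5->F, B7->F; records B1=T, B1=F, B2=F, B3=T, B4=S, B5=F, B7=F
run #8 (a=2, b=-1, n=3) runs B1->T, B1->T, B1->F, B2->T, B4->E, B3->F, B6->F, B7->F; records B1=T, B1=F, B2=T, B3=F, B4=E, B6=F, B7=F
run #9 (a=3, b=-1, n=-2) runs B1->T, B1->T, B1->F, B2->T, B4->E, B3->F, B6->F, B7->F; records B1=T, B1=F, B2=T, B3=F, B4=E, B6=F, B7=F
run #10 (a=0, b=0, n=3) runs B1->T, B1->F, B2->F, B4->S, B3->T, B5->F, B7->F; records B1=T, B1=F, B2=F, B3=T, B4=S, B5=F, B7=F
union over all inputs: B1=T, B1=F, B2=T, B2=F, B3=T, B3=F, B4=S, B4=E, B5=T, B5=F, B6=F, B7=T, B7=F (13 outcomes)
every size-1 subset falls short of the 13 outcomes (best: 7/13)
every size-2 subset falls short of the 13 outcomes (best: 11/13)
inputs {2, 6, 8} (size 3) cover everything; no size-3 subset with a lexicographically smaller index list covers all 13

Answer: 2, 6, 8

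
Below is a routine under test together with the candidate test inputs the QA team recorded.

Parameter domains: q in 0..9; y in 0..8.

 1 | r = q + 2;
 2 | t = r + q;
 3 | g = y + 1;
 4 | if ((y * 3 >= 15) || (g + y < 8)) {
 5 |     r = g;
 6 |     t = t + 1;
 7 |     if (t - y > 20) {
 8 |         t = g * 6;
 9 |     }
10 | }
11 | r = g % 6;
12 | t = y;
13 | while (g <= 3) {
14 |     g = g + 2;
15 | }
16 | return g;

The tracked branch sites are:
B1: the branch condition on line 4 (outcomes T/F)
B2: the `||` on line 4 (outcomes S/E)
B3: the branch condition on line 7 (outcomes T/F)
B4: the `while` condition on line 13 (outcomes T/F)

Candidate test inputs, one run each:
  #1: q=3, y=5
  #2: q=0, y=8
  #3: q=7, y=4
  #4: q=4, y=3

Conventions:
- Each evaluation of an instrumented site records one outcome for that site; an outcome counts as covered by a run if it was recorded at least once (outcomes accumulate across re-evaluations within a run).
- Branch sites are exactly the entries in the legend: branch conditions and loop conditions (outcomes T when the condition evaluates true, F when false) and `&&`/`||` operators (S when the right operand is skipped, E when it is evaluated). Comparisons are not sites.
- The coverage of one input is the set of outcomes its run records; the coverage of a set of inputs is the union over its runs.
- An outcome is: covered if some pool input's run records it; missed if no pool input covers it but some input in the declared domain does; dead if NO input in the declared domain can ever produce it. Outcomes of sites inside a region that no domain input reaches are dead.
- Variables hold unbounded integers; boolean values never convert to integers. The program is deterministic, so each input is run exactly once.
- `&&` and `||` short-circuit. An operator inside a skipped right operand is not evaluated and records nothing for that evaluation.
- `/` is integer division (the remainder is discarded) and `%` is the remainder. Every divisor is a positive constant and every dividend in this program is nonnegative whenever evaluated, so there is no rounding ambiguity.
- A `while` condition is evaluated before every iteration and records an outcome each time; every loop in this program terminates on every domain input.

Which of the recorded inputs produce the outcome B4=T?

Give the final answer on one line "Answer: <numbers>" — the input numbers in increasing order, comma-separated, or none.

input #1 (q=3, y=5): never hits B4=T
input #2 (q=0, y=8): never hits B4=T
input #3 (q=7, y=4): never hits B4=T
input #4 (q=4, y=3): never hits B4=T

Answer: none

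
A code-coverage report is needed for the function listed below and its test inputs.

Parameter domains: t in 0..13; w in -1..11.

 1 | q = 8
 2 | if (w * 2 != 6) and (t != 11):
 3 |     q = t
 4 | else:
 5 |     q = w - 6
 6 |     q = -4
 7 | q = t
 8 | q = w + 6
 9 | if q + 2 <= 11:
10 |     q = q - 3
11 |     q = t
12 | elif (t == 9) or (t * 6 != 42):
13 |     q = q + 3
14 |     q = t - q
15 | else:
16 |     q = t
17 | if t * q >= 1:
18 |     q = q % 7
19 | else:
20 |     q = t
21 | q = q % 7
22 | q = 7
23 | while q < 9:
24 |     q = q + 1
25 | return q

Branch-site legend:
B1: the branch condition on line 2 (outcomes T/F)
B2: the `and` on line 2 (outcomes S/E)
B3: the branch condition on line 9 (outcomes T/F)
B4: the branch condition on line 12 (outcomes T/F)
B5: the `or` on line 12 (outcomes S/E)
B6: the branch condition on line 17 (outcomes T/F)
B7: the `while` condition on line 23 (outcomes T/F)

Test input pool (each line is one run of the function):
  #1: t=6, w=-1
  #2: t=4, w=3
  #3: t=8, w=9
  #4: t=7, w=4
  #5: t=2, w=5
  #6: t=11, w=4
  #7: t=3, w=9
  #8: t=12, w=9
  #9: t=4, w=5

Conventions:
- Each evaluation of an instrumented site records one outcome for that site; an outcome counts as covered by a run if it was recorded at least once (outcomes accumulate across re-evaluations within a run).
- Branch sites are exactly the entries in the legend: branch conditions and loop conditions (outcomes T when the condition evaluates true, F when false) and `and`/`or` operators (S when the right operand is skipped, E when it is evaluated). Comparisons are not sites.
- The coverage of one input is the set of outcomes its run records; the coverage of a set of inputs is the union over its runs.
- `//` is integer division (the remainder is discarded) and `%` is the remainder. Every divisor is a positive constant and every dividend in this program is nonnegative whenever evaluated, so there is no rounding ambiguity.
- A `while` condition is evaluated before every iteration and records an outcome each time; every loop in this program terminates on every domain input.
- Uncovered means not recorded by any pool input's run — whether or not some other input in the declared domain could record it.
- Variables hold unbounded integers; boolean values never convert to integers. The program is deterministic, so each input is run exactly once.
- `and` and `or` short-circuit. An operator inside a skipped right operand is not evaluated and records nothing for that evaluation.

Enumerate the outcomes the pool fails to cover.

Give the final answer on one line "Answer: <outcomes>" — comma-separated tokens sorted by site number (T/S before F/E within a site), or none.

input #1 (t=6, w=-1): covers B1=T, B2=E, B3=T, B6=T, B7=T, B7=F
input #2 (t=4, w=3): covers B1=F, B2=S, B3=T, B6=T, B7=T, B7=F
input #3 (t=8, w=9): covers B1=T, B2=E, B3=F, B4=T, B5=E, B6=F, B7=T, B7=F
input #4 (t=7, w=4): covers B1=T, B2=E, B3=F, B4=F, B5=E, B6=T, B7=T, B7=F
input #5 (t=2, w=5): covers B1=T, B2=E, B3=F, B4=T, B5=E, B6=F, B7=T, B7=F
input #6 (t=11, w=4): covers B1=F, B2=E, B3=F, B4=T, B5=E, B6=F, B7=T, B7=F
input #7 (t=3, w=9): covers B1=T, B2=E, B3=F, B4=T, B5=E, B6=F, B7=T, B7=F
input #8 (t=12, w=9): covers B1=T, B2=E, B3=F, B4=T, B5=E, B6=F, B7=T, B7=F
input #9 (t=4, w=5): covers B1=T, B2=E, B3=F, B4=T, B5=E, B6=F, B7=T, B7=F
union over the pool: B1=T, B1=F, B2=S, B2=E, B3=T, B3=F, B4=T, B4=F, B5=E, B6=T, B6=F, B7=T, B7=F
uncovered (1 of 14): B5=S

Answer: B5=S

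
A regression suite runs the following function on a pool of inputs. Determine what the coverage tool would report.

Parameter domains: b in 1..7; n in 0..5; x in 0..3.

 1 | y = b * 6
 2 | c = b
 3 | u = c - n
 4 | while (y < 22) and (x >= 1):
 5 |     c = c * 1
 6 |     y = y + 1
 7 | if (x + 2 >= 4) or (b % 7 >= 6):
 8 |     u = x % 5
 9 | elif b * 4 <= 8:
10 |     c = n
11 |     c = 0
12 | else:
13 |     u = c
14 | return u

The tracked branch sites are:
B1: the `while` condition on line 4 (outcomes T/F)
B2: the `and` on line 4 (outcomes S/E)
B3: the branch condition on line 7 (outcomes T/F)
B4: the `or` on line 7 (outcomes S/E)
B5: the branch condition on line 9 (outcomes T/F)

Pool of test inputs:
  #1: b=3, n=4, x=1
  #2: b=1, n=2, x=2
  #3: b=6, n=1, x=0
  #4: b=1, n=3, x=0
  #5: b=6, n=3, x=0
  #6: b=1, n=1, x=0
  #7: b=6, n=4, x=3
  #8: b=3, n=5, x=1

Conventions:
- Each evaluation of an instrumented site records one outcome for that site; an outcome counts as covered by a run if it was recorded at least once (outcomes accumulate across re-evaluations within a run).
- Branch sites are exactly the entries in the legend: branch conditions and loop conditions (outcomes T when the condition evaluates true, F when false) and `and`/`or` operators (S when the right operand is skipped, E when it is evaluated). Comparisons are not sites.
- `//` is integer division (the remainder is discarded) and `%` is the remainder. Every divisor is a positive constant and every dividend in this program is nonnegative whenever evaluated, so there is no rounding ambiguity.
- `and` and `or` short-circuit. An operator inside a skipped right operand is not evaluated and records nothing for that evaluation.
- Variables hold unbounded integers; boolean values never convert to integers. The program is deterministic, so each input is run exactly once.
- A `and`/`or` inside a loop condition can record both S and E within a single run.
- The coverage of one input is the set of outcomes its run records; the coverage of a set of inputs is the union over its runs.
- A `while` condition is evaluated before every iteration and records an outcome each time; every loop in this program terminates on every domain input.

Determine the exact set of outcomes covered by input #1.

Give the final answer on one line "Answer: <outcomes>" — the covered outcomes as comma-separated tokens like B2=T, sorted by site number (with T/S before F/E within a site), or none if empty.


Running input #1 (b=3, n=4, x=1), event by event:
  B2->E, B1->T, B2->E, B1->T, B2->E, B1->T, B2->E, B1->T, B2->S, B1->F
  B4->E, B3->F, B5->F
deduplicating events, the covered set is: B1=T, B1=F, B2=S, B2=E, B3=F, B4=E, B5=F
Answer: B1=T, B1=F, B2=S, B2=E, B3=F, B4=E, B5=F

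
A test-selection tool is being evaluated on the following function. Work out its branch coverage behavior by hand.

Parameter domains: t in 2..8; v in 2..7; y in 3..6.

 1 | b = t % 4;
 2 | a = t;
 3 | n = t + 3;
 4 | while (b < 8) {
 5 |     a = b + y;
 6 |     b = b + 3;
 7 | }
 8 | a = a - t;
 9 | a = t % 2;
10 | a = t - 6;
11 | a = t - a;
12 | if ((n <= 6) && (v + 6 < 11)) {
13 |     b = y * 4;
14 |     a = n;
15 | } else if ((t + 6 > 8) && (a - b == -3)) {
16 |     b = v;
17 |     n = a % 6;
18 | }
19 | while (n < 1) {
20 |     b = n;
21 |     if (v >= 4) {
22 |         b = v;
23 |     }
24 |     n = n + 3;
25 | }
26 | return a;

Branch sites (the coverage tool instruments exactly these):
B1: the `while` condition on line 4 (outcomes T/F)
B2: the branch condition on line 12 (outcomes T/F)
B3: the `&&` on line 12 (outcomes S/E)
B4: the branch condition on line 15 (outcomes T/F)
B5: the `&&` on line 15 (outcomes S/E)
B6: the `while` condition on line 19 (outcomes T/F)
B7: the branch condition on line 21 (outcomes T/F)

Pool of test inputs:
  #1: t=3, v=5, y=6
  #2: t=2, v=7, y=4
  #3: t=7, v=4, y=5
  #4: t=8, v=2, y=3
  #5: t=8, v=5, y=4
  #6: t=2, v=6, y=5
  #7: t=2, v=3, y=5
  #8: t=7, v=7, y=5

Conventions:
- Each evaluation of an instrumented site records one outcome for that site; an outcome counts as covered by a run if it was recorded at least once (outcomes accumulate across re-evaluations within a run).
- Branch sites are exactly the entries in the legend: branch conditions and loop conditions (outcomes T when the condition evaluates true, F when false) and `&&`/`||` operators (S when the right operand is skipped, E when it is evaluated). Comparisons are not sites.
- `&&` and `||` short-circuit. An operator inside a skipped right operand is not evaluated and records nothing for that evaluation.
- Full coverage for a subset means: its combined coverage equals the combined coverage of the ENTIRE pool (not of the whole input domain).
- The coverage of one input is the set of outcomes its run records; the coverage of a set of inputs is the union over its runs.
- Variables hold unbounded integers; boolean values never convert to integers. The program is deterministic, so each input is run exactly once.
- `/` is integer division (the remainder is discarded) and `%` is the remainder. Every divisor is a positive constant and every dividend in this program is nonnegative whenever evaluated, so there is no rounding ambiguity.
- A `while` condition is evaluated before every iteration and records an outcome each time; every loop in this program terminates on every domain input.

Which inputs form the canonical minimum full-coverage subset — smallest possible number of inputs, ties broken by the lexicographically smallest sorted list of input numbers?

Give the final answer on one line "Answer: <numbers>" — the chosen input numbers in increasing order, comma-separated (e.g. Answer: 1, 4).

input #1, t=3, v=5, y=6: events B1->T, B1->T, B1->F, B3->E, B2->F, B5->E, B4->T, B6->T, B7->T, B6->F; outcomes B1=T, B1=F, B2=F, B3=E, B4=T, B5=E, B6=T, B6=F, B7=T
input #2, t=2, v=7, y=4: events B1->T, B1->T, B1->F, B3->E, B2->F, B5->S, B4->F, B6->F; outcomes B1=T, B1=F, B2=F, B3=E, B4=F, B5=S, B6=F
input #3, t=7, v=4, y=5: events B1->T, B1->T, B1->F, B3->S, B2->F, B5->E, B4->T, B6->T, B7->T, B6->F; outcomes B1=T, B1=F, B2=F, B3=S, B4=T, B5=E, B6=T, B6=F, B7=T
input #4, t=8, v=2, y=3: events B1->T, B1->T, B1->T, B1->F, B3->S, B2->F, B5->E, B4->T, B6->T, B7->F, B6->F; outcomes B1=T, B1=F, B2=F, B3=S, B4=T, B5=E, B6=T, B6=F, B7=F
input #5, t=8, v=5, y=4: events B1->T, B1->T, B1->T, B1->F, B3->S, B2->F, B5->E, B4->T, B6->T, B7->T, B6->F; outcomes B1=T, B1=F, B2=F, B3=S, B4=T, B5=E, B6=T, B6=F, B7=T
input #6, t=2, v=6, y=5: events B1->T, B1->T, B1->F, B3->E, B2->F, B5->S, B4->F, B6->F; outcomes B1=T, B1=F, B2=F, B3=E, B4=F, B5=S, B6=F
input #7, t=2, v=3, y=5: events B1->T, B1->T, B1->F, B3->E, B2->T, B6->F; outcomes B1=T, B1=F, B2=T, B3=E, B6=F
input #8, t=7, v=7, y=5: events B1->T, B1->T, B1->F, B3->S, B2->F, B5->E, B4->T, B6->T, B7->T, B6->F; outcomes B1=T, B1=F, B2=F, B3=S, B4=T, B5=E, B6=T, B6=F, B7=T
union over all inputs: B1=T, B1=F, B2=T, B2=F, B3=S, B3=E, B4=T, B4=F, B5=S, B5=E, B6=T, B6=F, B7=T, B7=F (14 outcomes)
no size-1 subset reaches all 14 outcomes (best union: 9/14)
no size-2 subset reaches all 14 outcomes (best union: 12/14)
no size-3 subset reaches all 14 outcomes (best union: 13/14)
at size 4, {1, 2, 4, 7} reaches all 14 outcomes; every lexicographically earlier size-4 subset fails

Answer: 1, 2, 4, 7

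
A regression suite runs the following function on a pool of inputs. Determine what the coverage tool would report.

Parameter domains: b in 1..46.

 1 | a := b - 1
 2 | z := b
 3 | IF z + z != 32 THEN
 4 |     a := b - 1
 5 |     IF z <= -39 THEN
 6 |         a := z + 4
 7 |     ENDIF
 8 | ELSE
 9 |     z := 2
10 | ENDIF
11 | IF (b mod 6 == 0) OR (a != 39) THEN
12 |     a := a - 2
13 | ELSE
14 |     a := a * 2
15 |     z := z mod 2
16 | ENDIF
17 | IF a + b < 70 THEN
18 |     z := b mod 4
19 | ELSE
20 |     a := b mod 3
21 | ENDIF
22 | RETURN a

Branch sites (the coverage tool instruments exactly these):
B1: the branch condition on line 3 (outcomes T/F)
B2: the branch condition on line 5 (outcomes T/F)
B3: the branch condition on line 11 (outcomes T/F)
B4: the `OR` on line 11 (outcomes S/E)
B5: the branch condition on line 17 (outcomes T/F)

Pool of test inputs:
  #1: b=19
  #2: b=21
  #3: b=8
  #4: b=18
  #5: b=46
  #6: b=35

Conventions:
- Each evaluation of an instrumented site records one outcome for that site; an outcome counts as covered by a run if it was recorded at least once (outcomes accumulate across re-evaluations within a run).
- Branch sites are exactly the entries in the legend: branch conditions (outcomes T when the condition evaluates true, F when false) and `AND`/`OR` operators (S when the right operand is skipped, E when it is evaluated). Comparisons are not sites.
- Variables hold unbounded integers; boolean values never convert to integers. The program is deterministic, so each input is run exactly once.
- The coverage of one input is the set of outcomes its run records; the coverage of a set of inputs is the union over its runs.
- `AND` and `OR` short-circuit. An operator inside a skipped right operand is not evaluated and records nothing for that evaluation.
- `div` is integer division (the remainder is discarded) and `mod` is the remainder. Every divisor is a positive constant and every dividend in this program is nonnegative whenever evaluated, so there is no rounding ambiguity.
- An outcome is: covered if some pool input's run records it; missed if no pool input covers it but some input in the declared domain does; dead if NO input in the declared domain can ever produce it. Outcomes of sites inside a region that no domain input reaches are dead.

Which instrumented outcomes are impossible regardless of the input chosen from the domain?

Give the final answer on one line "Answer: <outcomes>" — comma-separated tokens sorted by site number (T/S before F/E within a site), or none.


checking every outcome against all 46 domain inputs:
  B2=T: no domain input ever produces it -> dead
  reachable outcomes have witnesses, e.g. B1=T (e.g. b=1), B1=F (e.g. b=16), B2=F (e.g. b=1), B3=T (e.g. b=1)
Answer: B2=T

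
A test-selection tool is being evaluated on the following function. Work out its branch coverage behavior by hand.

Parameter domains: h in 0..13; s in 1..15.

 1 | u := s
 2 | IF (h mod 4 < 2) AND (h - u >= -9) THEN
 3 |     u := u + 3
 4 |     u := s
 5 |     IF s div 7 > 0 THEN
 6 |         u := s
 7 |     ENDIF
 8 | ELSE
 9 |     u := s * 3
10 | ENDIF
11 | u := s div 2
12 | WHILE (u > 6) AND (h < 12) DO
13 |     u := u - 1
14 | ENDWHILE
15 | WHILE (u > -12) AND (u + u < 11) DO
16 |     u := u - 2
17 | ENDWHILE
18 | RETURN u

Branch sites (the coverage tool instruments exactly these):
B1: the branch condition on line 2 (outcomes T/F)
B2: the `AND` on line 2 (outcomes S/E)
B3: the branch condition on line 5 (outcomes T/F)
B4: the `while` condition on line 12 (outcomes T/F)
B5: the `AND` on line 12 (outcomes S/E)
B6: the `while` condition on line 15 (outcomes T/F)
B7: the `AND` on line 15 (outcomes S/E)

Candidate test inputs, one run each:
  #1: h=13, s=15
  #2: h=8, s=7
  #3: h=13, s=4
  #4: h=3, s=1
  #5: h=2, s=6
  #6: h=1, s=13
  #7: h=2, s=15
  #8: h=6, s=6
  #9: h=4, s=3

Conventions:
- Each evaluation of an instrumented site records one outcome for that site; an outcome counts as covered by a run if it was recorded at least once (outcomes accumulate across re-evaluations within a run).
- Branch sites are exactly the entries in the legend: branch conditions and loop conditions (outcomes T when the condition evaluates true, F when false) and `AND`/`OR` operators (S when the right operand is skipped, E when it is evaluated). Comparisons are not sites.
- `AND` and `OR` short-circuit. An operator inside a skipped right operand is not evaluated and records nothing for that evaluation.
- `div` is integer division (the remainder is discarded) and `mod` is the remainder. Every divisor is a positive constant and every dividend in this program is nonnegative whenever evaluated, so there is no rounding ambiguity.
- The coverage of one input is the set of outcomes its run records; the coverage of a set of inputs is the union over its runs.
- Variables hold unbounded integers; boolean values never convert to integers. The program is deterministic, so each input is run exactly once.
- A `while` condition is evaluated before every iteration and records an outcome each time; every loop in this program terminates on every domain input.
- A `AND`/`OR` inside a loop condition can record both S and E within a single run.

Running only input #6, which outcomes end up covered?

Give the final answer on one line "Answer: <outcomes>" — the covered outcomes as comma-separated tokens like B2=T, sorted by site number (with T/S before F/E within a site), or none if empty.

Event log for input #6 (h=1, s=13):
  B2->E, B1->F, B5->S, B4->F, B7->E, B6->F
as a set, this run covers: B1=F, B2=E, B4=F, B5=S, B6=F, B7=E

Answer: B1=F, B2=E, B4=F, B5=S, B6=F, B7=E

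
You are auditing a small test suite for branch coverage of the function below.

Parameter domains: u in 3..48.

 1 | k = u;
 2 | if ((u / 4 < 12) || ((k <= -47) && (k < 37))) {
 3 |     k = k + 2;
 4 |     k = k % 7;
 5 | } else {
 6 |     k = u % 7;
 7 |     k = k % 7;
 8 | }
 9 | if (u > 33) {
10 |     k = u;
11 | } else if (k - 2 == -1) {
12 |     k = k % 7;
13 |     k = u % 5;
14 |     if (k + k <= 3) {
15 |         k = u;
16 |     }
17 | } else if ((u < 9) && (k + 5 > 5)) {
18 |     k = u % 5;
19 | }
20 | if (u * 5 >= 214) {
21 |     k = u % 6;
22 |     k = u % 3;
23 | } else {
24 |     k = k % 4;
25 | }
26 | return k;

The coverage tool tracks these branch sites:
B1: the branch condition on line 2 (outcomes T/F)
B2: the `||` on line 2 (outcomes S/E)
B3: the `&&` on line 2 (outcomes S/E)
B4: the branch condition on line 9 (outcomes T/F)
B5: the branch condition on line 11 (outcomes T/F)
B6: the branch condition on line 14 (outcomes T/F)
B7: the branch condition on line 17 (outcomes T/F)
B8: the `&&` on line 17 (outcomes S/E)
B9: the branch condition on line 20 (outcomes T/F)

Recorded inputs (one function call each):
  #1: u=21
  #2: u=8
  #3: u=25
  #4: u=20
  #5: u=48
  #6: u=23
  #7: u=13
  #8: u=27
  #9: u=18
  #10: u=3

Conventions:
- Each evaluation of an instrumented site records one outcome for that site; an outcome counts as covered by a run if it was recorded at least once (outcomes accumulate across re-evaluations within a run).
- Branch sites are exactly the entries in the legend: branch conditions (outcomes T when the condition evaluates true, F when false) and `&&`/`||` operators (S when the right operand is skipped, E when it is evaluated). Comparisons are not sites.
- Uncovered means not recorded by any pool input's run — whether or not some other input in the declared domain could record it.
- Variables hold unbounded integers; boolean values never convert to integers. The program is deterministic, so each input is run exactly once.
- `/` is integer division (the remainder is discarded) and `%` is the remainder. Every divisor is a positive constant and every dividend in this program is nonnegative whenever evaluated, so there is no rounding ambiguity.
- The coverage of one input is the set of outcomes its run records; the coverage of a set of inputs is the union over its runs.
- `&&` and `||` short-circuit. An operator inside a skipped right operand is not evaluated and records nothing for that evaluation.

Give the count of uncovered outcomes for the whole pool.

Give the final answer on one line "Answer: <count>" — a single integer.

test 1 (u=21) fires B2->S, B1->T, B4->F, B5->F, B8->S, B7->F, B9->F; hits B1=T, B2=S, B4=F, B5=F, B7=F, B8=S, B9=F
test 2 (u=8) fires B2->S, B1->T, B4->F, B5->F, B8->E, B7->T, B9->F; hits B1=T, B2=S, B4=F, B5=F, B7=T, B8=E, B9=F
test 3 (u=25) fires B2->S, B1->T, B4->F, B5->F, B8->S, B7->F, B9->F; hits B1=T, B2=S, B4=F, B5=F, B7=F, B8=S, B9=F
test 4 (u=20) fires B2->S, B1->T, B4->F, B5->T, B6->T, B9->F; hits B1=T, B2=S, B4=F, B5=T, B6=T, B9=F
test 5 (u=48) fires B2->E, B3->S, B1->F, B4->T, B9->T; hits B1=F, B2=E, B3=S, B4=T, B9=T
test 6 (u=23) fires B2->S, B1->T, B4->F, B5->F, B8->S, B7->F, B9->F; hits B1=T, B2=S, B4=F, B5=F, B7=F, B8=S, B9=F
test 7 (u=13) fires B2->S, B1->T, B4->F, B5->T, B6->F, B9->F; hits B1=T, B2=S, B4=F, B5=T, B6=F, B9=F
test 8 (u=27) fires B2->S, B1->T, B4->F, B5->T, B6->F, B9->F; hits B1=T, B2=S, B4=F, B5=T, B6=F, B9=F
test 9 (u=18) fires B2->S, B1->T, B4->F, B5->F, B8->S, B7->F, B9->F; hits B1=T, B2=S, B4=F, B5=F, B7=F, B8=S, B9=F
test 10 (u=3) fires B2->S, B1->T, B4->F, B5->F, B8->E, B7->T, B9->F; hits B1=T, B2=S, B4=F, B5=F, B7=T, B8=E, B9=F
union over the pool: B1=T, B1=F, B2=S, B2=E, B3=S, B4=T, B4=F, B5=T, B5=F, B6=T, B6=F, B7=T, B7=F, B8=S, B8=E, B9=T, B9=F
uncovered (1 of 18): B3=E

Answer: 1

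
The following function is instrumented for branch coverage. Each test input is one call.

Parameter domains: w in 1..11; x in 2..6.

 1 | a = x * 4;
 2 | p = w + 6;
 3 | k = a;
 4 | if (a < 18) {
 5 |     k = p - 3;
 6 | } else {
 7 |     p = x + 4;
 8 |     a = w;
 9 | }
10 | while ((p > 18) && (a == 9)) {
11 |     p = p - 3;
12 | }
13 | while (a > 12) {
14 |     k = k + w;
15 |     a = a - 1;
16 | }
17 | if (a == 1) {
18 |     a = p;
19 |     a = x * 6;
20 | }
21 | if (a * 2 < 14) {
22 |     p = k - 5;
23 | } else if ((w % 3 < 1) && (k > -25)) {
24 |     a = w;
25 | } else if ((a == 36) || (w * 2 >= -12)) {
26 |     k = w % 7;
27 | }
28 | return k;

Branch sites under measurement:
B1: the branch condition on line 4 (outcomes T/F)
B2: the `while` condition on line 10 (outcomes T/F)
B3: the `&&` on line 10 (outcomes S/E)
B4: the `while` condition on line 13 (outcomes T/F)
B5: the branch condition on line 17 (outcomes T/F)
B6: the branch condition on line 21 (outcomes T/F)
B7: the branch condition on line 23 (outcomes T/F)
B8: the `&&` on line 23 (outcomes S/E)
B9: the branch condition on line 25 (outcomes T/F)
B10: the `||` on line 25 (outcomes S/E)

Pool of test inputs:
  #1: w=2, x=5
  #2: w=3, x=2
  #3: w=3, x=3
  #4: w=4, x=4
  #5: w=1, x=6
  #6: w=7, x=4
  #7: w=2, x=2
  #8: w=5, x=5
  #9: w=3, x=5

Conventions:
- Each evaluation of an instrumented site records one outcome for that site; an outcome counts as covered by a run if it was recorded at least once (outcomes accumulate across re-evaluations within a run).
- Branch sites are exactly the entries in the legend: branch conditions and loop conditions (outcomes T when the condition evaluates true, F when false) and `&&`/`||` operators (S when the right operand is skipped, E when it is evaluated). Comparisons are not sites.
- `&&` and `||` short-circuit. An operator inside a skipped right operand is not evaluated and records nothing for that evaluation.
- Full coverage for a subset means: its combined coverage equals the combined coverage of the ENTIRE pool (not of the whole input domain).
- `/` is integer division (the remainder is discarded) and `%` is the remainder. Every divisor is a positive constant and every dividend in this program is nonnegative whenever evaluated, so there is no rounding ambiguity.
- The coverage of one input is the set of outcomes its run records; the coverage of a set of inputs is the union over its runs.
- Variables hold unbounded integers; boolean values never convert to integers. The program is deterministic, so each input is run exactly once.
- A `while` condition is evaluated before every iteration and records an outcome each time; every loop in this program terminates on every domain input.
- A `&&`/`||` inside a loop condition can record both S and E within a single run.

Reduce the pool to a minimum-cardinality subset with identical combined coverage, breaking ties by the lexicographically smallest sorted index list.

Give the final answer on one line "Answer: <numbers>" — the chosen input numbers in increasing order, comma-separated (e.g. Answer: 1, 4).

test 1 (w=2, x=5) hits B1=F, B2=F, B3=S, B4=F, B5=F, B6=T
test 2 (w=3, x=2) hits B1=T, B2=F, B3=S, B4=F, B5=F, B6=F, B7=T, B8=E
test 3 (w=3, x=3) hits B1=T, B2=F, B3=S, B4=F, B5=F, B6=F, B7=T, B8=E
test 4 (w=4, x=4) hits B1=T, B2=F, B3=S, B4=T, B4=F, B5=F, B6=F, B7=F, B8=S, B9=T, B10=E
test 5 (w=1, x=6) hits B1=F, B2=F, B3=S, B4=F, B5=T, B6=F, B7=F, B8=S, B9=T, B10=S
test 6 (w=7, x=4) hits B1=T, B2=F, B3=S, B4=T, B4=F, B5=F, B6=F, B7=F, B8=S, B9=T, B10=E
test 7 (w=2, x=2) hits B1=T, B2=F, B3=S, B4=F, B5=F, B6=F, B7=F, B8=S, B9=T, B10=E
test 8 (w=5, x=5) hits B1=F, B2=F, B3=S, B4=F, B5=F, B6=T
test 9 (w=3, x=5) hits B1=F, B2=F, B3=S, B4=F, B5=F, B6=T
union over all inputs: B1=T, B1=F, B2=F, B3=S, B4=T, B4=F, B5=T, B5=F, B6=T, B6=F, B7=T, B7=F, B8=S, B8=E, B9=T, B10=S, B10=E (17 outcomes)
size 1 is not enough: best union over all size-1 subsets is 11/17
size 2 is not enough: best union over all size-2 subsets is 14/17
size 3 is not enough: best union over all size-3 subsets is 16/17
inputs {1, 2, 4, 5} (size 4) cover everything; no size-4 subset with a lexicographically smaller index list covers all 17

Answer: 1, 2, 4, 5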